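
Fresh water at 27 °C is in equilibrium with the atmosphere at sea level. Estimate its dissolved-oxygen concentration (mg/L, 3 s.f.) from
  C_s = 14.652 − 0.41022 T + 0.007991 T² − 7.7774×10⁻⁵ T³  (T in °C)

C_s ≈ 7.87 mg/L

C_s = 14.652 − 0.41022×27 + 0.007991×27² − 7.7774×10⁻⁵×27³ = 7.871 mg/L.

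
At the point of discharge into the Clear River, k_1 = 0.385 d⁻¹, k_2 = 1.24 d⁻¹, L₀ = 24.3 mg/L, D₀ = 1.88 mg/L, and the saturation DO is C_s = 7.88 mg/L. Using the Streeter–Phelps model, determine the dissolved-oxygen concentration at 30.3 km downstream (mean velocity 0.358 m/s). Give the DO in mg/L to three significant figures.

DO ≈ 3.07 mg/L

Travel time t = x/v = 30.3 km / (0.358 m/s) = 30300 m / 0.358 m/s = 84640 s = 0.9796 d.
k_1 L₀/(k_2−k_1) = 0.385×24.3/(1.24−0.385) = 9.356/0.8550 = 10.94 mg/L.
e^(−k_1 t) = e^(−0.385×0.9796) = 0.6858; e^(−k_2 t) = e^(−1.24×0.9796) = 0.2968.
D = 10.94 × (0.6858 − 0.2968) + 1.88 × 0.2968 = 4.257 + 0.5580 = 4.815 mg/L.
DO = C_s − D = 7.88 − 4.815 = 3.065 mg/L.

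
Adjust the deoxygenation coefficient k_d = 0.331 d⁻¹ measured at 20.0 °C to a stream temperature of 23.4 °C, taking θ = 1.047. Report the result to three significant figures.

k_d(T₂) = k_d(T₁) · θ^(T₂−T₁) = 0.331 × 1.047^(23.4−20.0)
= 0.331 × 1.047^3.40 = 0.331 × 1.169 = 0.3869 d⁻¹.

k_d ≈ 0.387 d⁻¹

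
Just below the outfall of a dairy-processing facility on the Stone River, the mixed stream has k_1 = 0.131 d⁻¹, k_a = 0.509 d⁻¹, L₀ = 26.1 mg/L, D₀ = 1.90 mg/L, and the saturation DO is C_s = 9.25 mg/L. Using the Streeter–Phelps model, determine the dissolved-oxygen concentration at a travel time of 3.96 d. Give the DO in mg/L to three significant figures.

k_1 L₀/(k_a−k_1) = 0.131×26.1/(0.509−0.131) = 3.419/0.3780 = 9.045 mg/L.
e^(−k_1 t) = e^(−0.131×3.960) = 0.5953; e^(−k_a t) = e^(−0.509×3.960) = 0.1332.
D = 9.045 × (0.5953 − 0.1332) + 1.90 × 0.1332 = 4.179 + 0.2531 = 4.432 mg/L.
DO = C_s − D = 9.25 − 4.432 = 4.818 mg/L.

DO ≈ 4.82 mg/L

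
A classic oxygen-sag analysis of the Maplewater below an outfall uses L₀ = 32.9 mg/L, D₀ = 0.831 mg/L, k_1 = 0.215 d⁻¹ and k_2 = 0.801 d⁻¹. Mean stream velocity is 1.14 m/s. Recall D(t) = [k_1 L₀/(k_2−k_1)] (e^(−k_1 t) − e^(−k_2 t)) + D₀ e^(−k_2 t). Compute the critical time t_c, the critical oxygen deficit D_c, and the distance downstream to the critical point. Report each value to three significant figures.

t_c ≈ 2.12 d; D_c ≈ 5.59 mg/L; x_c ≈ 209 km

t_c = [1/(k_2−k_1)] ln[(k_2/k_1)(1 − D₀(k_2−k_1)/(k_1 L₀))]
= [1/(0.801−0.215)] ln[(0.801/0.215)(1 − 0.831×0.5860/(0.215×32.9))]
= (1/0.5860) ln[3.726 × 0.9312] = 1.706 × ln(3.469) = 1.706 × 1.244 = 2.123 d.
D_c = (k_1/k_2) L₀ e^(−k_1 t_c) = (0.215/0.801) × 32.9 × e^(−0.215×2.123) = 0.2684 × 32.9 × 0.6336 = 5.595 mg/L.
x_c = v t_c = 1.14 m/s × 2.123 d × 86400 s/d = 209100 m ≈ 209 km.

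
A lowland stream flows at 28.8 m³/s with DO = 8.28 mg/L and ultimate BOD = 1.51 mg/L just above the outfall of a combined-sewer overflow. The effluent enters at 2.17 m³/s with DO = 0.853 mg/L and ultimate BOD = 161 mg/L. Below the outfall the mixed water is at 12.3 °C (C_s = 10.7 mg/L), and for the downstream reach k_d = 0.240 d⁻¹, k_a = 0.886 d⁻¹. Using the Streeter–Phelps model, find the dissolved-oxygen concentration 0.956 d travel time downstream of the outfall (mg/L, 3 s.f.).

Mixed DO = (28.8×8.28 + 2.17×0.853)/(28.8+2.17) = 240.3/30.97 = 7.760 mg/L.
Mixed L₀ = (28.8×1.51 + 2.17×161)/(30.97) = 392.9/30.97 = 12.69 mg/L.
Initial deficit D₀ = C_s − DO₀ = 10.7 − 7.760 = 2.940 mg/L.
D(0.956) = [0.240×12.69/(0.886−0.240)](e^(−0.240×0.956) − e^(−0.886×0.956)) + 2.940 e^(−0.886×0.956)
= 4.713 × (0.7950 − 0.4287) + 2.940 × 0.4287 = 2.987 mg/L.
DO = 10.7 − 2.987 = 7.713 mg/L.

DO ≈ 7.71 mg/L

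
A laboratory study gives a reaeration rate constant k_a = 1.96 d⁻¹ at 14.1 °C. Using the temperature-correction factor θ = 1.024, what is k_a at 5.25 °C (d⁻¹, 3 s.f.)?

k_a ≈ 1.59 d⁻¹

k_a(T₂) = k_a(T₁) · θ^(T₂−T₁) = 1.96 × 1.024^(5.25−14.1)
= 1.96 × 1.024^-8.85 = 1.96 × 0.8107 = 1.589 d⁻¹.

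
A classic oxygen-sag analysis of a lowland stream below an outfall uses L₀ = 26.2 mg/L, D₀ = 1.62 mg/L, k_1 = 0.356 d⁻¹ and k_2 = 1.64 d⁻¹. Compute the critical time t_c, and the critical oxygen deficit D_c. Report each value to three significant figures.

t_c ≈ 0.993 d; D_c ≈ 3.99 mg/L

t_c = [1/(k_2−k_1)] ln[(k_2/k_1)(1 − D₀(k_2−k_1)/(k_1 L₀))]
= [1/(1.64−0.356)] ln[(1.64/0.356)(1 − 1.62×1.284/(0.356×26.2))]
= (1/1.284) ln[4.607 × 0.7770] = 0.7788 × ln(3.579) = 0.7788 × 1.275 = 0.9931 d.
L(t_c) = L₀ e^(−k_1 t_c) = 26.2 × 0.7022 = 18.40 mg/L, and at the critical point k_2 D_c = k_1 L, so D_c = (0.356/1.64) × 18.40 = 3.994 mg/L.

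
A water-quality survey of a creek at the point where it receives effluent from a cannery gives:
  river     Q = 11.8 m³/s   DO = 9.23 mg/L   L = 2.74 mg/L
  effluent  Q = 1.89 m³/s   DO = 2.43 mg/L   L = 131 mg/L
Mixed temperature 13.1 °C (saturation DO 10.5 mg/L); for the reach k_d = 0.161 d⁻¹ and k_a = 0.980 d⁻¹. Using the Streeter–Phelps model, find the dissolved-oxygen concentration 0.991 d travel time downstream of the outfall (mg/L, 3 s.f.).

DO ≈ 7.76 mg/L

Mixed DO = (11.8×9.23 + 1.89×2.43)/(11.8+1.89) = 113.5/13.69 = 8.291 mg/L.
Mixed L₀ = (11.8×2.74 + 1.89×131)/(13.69) = 279.9/13.69 = 20.45 mg/L.
Initial deficit D₀ = C_s − DO₀ = 10.5 − 8.291 = 2.209 mg/L.
D(0.991) = [0.161×20.45/(0.980−0.161)](e^(−0.161×0.991) − e^(−0.980×0.991)) + 2.209 e^(−0.980×0.991)
= 4.020 × (0.8525 − 0.3786) + 2.209 × 0.3786 = 2.741 mg/L.
DO = 10.5 − 2.741 = 7.759 mg/L.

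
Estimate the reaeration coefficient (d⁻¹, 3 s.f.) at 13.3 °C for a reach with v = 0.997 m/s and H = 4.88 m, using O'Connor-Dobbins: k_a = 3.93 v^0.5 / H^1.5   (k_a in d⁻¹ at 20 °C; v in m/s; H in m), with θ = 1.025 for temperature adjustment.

k_a ≈ 0.309 d⁻¹

k_a(20) = 3.93 × 0.997^0.5 / 4.88^1.5 = 3.93 × 0.9985 / 10.78 = 0.3640 d⁻¹.
k_a(13.3) = 0.3640 × 1.025^(13.3−20) = 0.3640 × 0.8475 = 0.3085 d⁻¹.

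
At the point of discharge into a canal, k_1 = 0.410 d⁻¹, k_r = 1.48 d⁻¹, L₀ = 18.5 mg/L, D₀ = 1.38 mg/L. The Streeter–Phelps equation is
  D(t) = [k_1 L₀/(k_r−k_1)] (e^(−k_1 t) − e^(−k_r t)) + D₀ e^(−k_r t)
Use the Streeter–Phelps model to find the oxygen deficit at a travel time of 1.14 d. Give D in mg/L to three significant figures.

k_1 L₀/(k_r−k_1) = 0.410×18.5/(1.48−0.410) = 7.585/1.070 = 7.089 mg/L.
e^(−k_1 t) = e^(−0.410×1.140) = 0.6266; e^(−k_r t) = e^(−1.48×1.140) = 0.1850.
D = 7.089 × (0.6266 − 0.1850) + 1.38 × 0.1850 = 3.130 + 0.2554 = 3.386 mg/L.

D ≈ 3.39 mg/L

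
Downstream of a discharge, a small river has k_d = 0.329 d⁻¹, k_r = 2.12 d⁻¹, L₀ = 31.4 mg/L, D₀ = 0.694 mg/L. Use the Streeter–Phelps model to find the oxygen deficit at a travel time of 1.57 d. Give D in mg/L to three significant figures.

D ≈ 3.26 mg/L

k_d L₀/(k_r−k_d) = 0.329×31.4/(2.12−0.329) = 10.33/1.791 = 5.768 mg/L.
e^(−k_d t) = e^(−0.329×1.570) = 0.5966; e^(−k_r t) = e^(−2.12×1.570) = 0.03585.
D = 5.768 × (0.5966 − 0.03585) + 0.694 × 0.03585 = 3.234 + 0.02488 = 3.259 mg/L.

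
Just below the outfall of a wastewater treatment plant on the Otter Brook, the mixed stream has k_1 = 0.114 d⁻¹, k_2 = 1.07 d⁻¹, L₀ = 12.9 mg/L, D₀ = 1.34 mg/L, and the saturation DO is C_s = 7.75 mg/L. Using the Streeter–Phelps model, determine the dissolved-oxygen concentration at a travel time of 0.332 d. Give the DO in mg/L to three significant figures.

k_1 L₀/(k_2−k_1) = 0.114×12.9/(1.07−0.114) = 1.471/0.9560 = 1.538 mg/L.
e^(−k_1 t) = e^(−0.114×0.3320) = 0.9629; e^(−k_2 t) = e^(−1.07×0.3320) = 0.7010.
D = 1.538 × (0.9629 − 0.7010) + 1.34 × 0.7010 = 0.4028 + 0.9393 = 1.342 mg/L.
DO = C_s − D = 7.75 − 1.342 = 6.408 mg/L.

DO ≈ 6.41 mg/L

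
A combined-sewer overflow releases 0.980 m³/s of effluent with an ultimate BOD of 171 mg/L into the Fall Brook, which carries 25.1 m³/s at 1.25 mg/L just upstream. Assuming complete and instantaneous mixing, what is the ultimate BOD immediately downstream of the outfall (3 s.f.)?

7.63 mg/L

Flow-weighted mixing: C = (Q_r C_r + Q_w C_w)/(Q_r + Q_w)
= (25.1×1.25 + 0.980×171)/(25.1 + 0.980) = 199.0/26.08 = 7.629 mg/L.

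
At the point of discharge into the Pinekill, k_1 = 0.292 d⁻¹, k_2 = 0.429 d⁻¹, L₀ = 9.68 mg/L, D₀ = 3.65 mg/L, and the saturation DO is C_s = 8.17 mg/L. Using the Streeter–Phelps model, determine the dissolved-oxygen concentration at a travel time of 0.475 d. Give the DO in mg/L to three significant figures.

k_1 L₀/(k_2−k_1) = 0.292×9.68/(0.429−0.292) = 2.827/0.1370 = 20.63 mg/L.
e^(−k_1 t) = e^(−0.292×0.4750) = 0.8705; e^(−k_2 t) = e^(−0.429×0.4750) = 0.8156.
D = 20.63 × (0.8705 − 0.8156) + 3.65 × 0.8156 = 1.132 + 2.977 = 4.109 mg/L.
DO = C_s − D = 8.17 − 4.109 = 4.061 mg/L.

DO ≈ 4.06 mg/L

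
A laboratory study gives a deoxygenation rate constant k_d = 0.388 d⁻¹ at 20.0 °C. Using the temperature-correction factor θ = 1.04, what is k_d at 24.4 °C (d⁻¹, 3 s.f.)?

k_d ≈ 0.461 d⁻¹

k_d(T₂) = k_d(T₁) · θ^(T₂−T₁) = 0.388 × 1.04^(24.4−20.0)
= 0.388 × 1.04^4.40 = 0.388 × 1.188 = 0.4611 d⁻¹.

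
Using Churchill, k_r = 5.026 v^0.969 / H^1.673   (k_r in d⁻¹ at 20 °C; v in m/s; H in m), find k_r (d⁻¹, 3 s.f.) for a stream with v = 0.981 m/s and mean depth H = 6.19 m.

k_r ≈ 0.234 d⁻¹

k_r = 5.026 × 0.981^0.969 / 6.19^1.673 = 5.026 × 0.9816 / 21.11 = 0.2337 d⁻¹.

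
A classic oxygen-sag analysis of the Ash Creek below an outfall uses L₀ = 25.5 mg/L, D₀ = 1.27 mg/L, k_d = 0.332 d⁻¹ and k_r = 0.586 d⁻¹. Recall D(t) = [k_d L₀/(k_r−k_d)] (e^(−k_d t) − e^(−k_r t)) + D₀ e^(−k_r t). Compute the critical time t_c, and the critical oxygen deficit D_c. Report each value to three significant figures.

t_c ≈ 2.08 d; D_c ≈ 7.23 mg/L

t_c = [1/(k_r−k_d)] ln[(k_r/k_d)(1 − D₀(k_r−k_d)/(k_d L₀))]
= [1/(0.586−0.332)] ln[(0.586/0.332)(1 − 1.27×0.2540/(0.332×25.5))]
= (1/0.2540) ln[1.765 × 0.9619] = 3.937 × ln(1.698) = 3.937 × 0.5293 = 2.084 d.
L(t_c) = L₀ e^(−k_d t_c) = 25.5 × 0.5006 = 12.77 mg/L, and at the critical point k_r D_c = k_d L, so D_c = (0.332/0.586) × 12.77 = 7.233 mg/L.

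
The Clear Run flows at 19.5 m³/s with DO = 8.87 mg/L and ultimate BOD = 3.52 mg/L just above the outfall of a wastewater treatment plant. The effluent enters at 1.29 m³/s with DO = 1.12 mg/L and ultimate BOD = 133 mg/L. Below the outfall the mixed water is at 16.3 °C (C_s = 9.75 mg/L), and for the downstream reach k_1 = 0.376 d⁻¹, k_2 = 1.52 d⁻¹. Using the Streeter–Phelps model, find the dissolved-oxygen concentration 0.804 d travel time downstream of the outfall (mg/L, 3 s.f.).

Mixed DO = (19.5×8.87 + 1.29×1.12)/(19.5+1.29) = 174.4/20.79 = 8.389 mg/L.
Mixed L₀ = (19.5×3.52 + 1.29×133)/(20.79) = 240.2/20.79 = 11.55 mg/L.
Initial deficit D₀ = C_s − DO₀ = 9.75 − 8.389 = 1.361 mg/L.
D(0.804) = [0.376×11.55/(1.52−0.376)](e^(−0.376×0.804) − e^(−1.52×0.804)) + 1.361 e^(−1.52×0.804)
= 3.798 × (0.7391 − 0.2946) + 1.361 × 0.2946 = 2.089 mg/L.
DO = 9.75 − 2.089 = 7.661 mg/L.

DO ≈ 7.66 mg/L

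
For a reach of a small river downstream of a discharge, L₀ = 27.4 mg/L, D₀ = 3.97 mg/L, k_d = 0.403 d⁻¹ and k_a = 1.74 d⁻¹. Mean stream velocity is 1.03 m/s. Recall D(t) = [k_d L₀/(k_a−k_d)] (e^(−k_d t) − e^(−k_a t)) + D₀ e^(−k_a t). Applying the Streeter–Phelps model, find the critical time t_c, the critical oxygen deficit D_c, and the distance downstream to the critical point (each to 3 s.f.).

t_c ≈ 0.604 d; D_c ≈ 4.98 mg/L; x_c ≈ 53.7 km

At the critical point dD/dt = 0, so k_d L₀ e^(−k_d t) = k_a D. Substituting D(t) from the Streeter–Phelps equation and solving for t gives
t_c = ln[(k_a/k_d)(1 − D₀(k_a−k_d)/(k_d L₀))] / (k_a−k_d).
Here k_a−k_d = 1.337 d⁻¹ and 1 − D₀(k_a−k_d)/(k_d L₀) = 1 − 3.97×1.337/(0.403×27.4) = 0.5193, so
t_c = ln(4.318 × 0.5193) / 1.337 = 0.8074 / 1.337 = 0.6039 d.
D_c = (k_d/k_a) L₀ e^(−k_d t_c) = (0.403/1.74) × 27.4 × e^(−0.403×0.6039) = 0.2316 × 27.4 × 0.7840 = 4.975 mg/L.
x_c = v t_c = 1.03 m/s × 0.6039 d × 86400 s/d = 53740 m ≈ 53.7 km.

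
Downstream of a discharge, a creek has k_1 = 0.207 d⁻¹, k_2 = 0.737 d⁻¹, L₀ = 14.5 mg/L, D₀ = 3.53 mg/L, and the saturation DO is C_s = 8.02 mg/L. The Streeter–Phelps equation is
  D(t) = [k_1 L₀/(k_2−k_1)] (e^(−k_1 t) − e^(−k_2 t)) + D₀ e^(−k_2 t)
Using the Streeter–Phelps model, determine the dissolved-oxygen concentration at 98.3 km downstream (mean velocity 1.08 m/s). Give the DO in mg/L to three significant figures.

Travel time t = x/v = 98.3 km / (1.08 m/s) = 98300 m / 1.08 m/s = 91020 s = 1.053 d.
k_1 L₀/(k_2−k_1) = 0.207×14.5/(0.737−0.207) = 3.002/0.5300 = 5.663 mg/L.
e^(−k_1 t) = e^(−0.207×1.053) = 0.8041; e^(−k_2 t) = e^(−0.737×1.053) = 0.4601.
D = 5.663 × (0.8041 − 0.4601) + 3.53 × 0.4601 = 1.948 + 1.624 = 3.572 mg/L.
DO = C_s − D = 8.02 − 3.572 = 4.448 mg/L.

DO ≈ 4.45 mg/L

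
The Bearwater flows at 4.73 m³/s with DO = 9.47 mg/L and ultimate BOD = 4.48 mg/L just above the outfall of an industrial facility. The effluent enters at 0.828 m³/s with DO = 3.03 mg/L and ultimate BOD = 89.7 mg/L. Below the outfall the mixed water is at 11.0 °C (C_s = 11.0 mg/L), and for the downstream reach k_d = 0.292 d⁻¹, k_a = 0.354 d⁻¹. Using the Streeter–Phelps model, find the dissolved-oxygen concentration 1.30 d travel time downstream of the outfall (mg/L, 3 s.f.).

DO ≈ 5.14 mg/L

Mixed DO = (4.73×9.47 + 0.828×3.03)/(4.73+0.828) = 47.30/5.558 = 8.511 mg/L.
Mixed L₀ = (4.73×4.48 + 0.828×89.7)/(5.558) = 95.46/5.558 = 17.18 mg/L.
Initial deficit D₀ = C_s − DO₀ = 11.0 − 8.511 = 2.489 mg/L.
D(1.30) = [0.292×17.18/(0.354−0.292)](e^(−0.292×1.30) − e^(−0.354×1.30)) + 2.489 e^(−0.354×1.30)
= 80.89 × (0.6841 − 0.6312) + 2.489 × 0.6312 = 5.857 mg/L.
DO = 11.0 − 5.857 = 5.143 mg/L.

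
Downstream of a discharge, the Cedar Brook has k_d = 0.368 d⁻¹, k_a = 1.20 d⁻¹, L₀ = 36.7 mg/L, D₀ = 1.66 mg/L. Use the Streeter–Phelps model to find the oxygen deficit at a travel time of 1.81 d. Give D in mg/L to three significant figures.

D ≈ 6.68 mg/L

k_d L₀/(k_a−k_d) = 0.368×36.7/(1.20−0.368) = 13.51/0.8320 = 16.23 mg/L.
e^(−k_d t) = e^(−0.368×1.810) = 0.5137; e^(−k_a t) = e^(−1.20×1.810) = 0.1139.
D = 16.23 × (0.5137 − 0.1139) + 1.66 × 0.1139 = 6.489 + 0.1892 = 6.678 mg/L.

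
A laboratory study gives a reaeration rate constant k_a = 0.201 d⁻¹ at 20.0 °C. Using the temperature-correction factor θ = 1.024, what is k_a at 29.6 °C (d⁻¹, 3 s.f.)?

k_a ≈ 0.252 d⁻¹

k_a(T₂) = k_a(T₁) · θ^(T₂−T₁) = 0.201 × 1.024^(29.6−20.0)
= 0.201 × 1.024^9.60 = 0.201 × 1.256 = 0.2524 d⁻¹.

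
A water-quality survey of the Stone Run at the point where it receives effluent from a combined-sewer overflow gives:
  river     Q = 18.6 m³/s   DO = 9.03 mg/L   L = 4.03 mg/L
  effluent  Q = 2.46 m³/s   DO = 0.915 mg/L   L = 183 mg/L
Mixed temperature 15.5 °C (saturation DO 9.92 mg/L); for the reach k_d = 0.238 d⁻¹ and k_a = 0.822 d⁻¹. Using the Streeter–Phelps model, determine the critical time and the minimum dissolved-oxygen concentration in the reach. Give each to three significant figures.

t_c ≈ 1.78 d; minimum DO ≈ 5.19 mg/L

Mixed DO = (18.6×9.03 + 2.46×0.915)/(18.6+2.46) = 170.2/21.06 = 8.082 mg/L.
Mixed L₀ = (18.6×4.03 + 2.46×183)/(21.06) = 525.1/21.06 = 24.94 mg/L.
Initial deficit D₀ = C_s − DO₀ = 9.92 − 8.082 = 1.838 mg/L.
t_c = (1/0.5840) ln[(0.822/0.238)(1 − 1.838×0.5840/(0.238×24.94))] = 1.712 × ln(2.829) = 1.781 d.
D_c = (0.238/0.822) × 24.94 × e^(−0.238×1.781) = 0.2895 × 24.94 × 0.6545 = 4.726 mg/L.
Minimum DO = 9.92 − 4.726 = 5.194 mg/L.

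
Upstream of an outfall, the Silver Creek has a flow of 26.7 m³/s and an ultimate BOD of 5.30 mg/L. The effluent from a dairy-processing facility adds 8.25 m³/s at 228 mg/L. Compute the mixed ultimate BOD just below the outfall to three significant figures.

57.9 mg/L

Flow-weighted mixing: C = (Q_r C_r + Q_w C_w)/(Q_r + Q_w)
= (26.7×5.30 + 8.25×228)/(26.7 + 8.25) = 2023/34.95 = 57.87 mg/L.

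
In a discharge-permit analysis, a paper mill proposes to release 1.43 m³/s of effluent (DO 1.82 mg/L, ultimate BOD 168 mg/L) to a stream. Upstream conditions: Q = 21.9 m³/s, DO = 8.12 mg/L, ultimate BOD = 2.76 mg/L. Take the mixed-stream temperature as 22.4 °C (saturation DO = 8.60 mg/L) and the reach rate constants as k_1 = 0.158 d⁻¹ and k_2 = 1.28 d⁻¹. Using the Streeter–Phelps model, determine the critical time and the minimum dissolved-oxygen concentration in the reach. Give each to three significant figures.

t_c ≈ 1.29 d; minimum DO ≈ 7.30 mg/L

Mixed DO = (21.9×8.12 + 1.43×1.82)/(21.9+1.43) = 180.4/23.33 = 7.734 mg/L.
Mixed L₀ = (21.9×2.76 + 1.43×168)/(23.33) = 300.7/23.33 = 12.89 mg/L.
Initial deficit D₀ = C_s − DO₀ = 8.60 − 7.734 = 0.8662 mg/L.
t_c = (1/1.122) ln[(1.28/0.158)(1 − 0.8662×1.122/(0.158×12.89))] = 0.8913 × ln(4.235) = 1.286 d.
D_c = (0.158/1.28) × 12.89 × e^(−0.158×1.286) = 0.1234 × 12.89 × 0.8161 = 1.298 mg/L.
Minimum DO = 8.60 − 1.298 = 7.302 mg/L.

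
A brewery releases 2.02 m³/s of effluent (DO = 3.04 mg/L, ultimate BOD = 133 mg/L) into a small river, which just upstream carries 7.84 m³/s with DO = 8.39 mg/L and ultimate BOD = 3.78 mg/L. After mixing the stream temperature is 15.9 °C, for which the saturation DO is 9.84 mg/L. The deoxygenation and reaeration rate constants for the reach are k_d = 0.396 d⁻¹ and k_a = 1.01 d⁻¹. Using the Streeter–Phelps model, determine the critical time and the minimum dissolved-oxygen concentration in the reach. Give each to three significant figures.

t_c ≈ 1.30 d; minimum DO ≈ 2.74 mg/L

Mixed DO = (7.84×8.39 + 2.02×3.04)/(7.84+2.02) = 71.92/9.860 = 7.294 mg/L.
Mixed L₀ = (7.84×3.78 + 2.02×133)/(9.860) = 298.3/9.860 = 30.25 mg/L.
Initial deficit D₀ = C_s − DO₀ = 9.84 − 7.294 = 2.546 mg/L.
t_c = (1/0.6140) ln[(1.01/0.396)(1 − 2.546×0.6140/(0.396×30.25))] = 1.629 × ln(2.218) = 1.297 d.
D_c = (0.396/1.01) × 30.25 × e^(−0.396×1.297) = 0.3921 × 30.25 × 0.5983 = 7.097 mg/L.
Minimum DO = 9.84 − 7.097 = 2.743 mg/L.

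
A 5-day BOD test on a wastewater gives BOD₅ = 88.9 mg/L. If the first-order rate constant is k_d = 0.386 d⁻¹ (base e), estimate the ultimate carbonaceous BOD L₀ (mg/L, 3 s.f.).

L₀ ≈ 104 mg/L

BOD₅ = L₀(1 − e^(−5k_d)) ⇒ L₀ = BOD₅ / (1 − e^(−5×0.386))
= 88.9 / (1 − 0.1451) = 88.9 / 0.8549 = 104.0 mg/L.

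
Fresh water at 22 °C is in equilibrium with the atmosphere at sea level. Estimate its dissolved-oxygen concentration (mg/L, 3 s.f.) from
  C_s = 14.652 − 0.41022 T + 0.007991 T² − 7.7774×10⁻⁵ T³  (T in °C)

C_s = 14.652 − 0.41022×22 + 0.007991×22² − 7.7774×10⁻⁵×22³ = 8.667 mg/L.

C_s ≈ 8.67 mg/L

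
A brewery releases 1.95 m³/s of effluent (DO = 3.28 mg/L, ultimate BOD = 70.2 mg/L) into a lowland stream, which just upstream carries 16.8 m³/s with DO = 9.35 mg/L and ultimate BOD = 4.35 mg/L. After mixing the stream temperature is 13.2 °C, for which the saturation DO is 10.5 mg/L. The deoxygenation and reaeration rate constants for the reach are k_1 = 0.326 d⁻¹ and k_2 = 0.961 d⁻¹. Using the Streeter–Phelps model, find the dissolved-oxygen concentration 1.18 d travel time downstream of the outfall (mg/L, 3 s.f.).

Mixed DO = (16.8×9.35 + 1.95×3.28)/(16.8+1.95) = 163.5/18.75 = 8.719 mg/L.
Mixed L₀ = (16.8×4.35 + 1.95×70.2)/(18.75) = 210.0/18.75 = 11.20 mg/L.
Initial deficit D₀ = C_s − DO₀ = 10.5 − 8.719 = 1.781 mg/L.
D(1.18) = [0.326×11.20/(0.961−0.326)](e^(−0.326×1.18) − e^(−0.961×1.18)) + 1.781 e^(−0.961×1.18)
= 5.749 × (0.6807 − 0.3218) + 1.781 × 0.3218 = 2.637 mg/L.
DO = 10.5 − 2.637 = 7.863 mg/L.

DO ≈ 7.86 mg/L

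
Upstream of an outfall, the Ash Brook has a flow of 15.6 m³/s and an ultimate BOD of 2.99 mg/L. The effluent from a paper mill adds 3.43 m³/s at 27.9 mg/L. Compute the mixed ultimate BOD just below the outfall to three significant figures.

7.48 mg/L

Flow-weighted mixing: C = (Q_r C_r + Q_w C_w)/(Q_r + Q_w)
= (15.6×2.99 + 3.43×27.9)/(15.6 + 3.43) = 142.3/19.03 = 7.480 mg/L.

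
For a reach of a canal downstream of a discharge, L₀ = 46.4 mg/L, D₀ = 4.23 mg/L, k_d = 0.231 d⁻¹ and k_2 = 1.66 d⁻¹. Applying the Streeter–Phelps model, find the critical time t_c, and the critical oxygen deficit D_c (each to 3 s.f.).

With k_2/k_d = 7.186 and 1 − D₀(k_2−k_d)/(k_d L₀) = 0.4360,
t_c = ln(7.186 × 0.4360) / (1.66 − 0.231) = ln(3.134) / 1.429 = 1.142/1.429 = 0.7993 d.
L(t_c) = L₀ e^(−k_d t_c) = 46.4 × 0.8314 = 38.58 mg/L, and at the critical point k_2 D_c = k_d L, so D_c = (0.231/1.66) × 38.58 = 5.368 mg/L.

t_c ≈ 0.799 d; D_c ≈ 5.37 mg/L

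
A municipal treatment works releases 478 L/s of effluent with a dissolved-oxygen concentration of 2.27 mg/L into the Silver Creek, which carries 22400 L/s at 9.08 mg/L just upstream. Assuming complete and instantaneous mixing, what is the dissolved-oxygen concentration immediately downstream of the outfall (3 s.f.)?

Flow-weighted mixing: C = (Q_r C_r + Q_w C_w)/(Q_r + Q_w)
= (22400×9.08 + 478×2.27)/(22400 + 478) = 204500/22880 = 8.938 mg/L.

8.94 mg/L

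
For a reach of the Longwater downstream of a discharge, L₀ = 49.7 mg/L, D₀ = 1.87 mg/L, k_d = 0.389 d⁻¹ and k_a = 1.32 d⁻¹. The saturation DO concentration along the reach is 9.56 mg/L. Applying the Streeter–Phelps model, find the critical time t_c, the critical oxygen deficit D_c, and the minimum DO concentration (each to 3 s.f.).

t_c ≈ 1.21 d; D_c ≈ 9.14 mg/L; min DO ≈ 0.416 mg/L

At the critical point dD/dt = 0, so k_d L₀ e^(−k_d t) = k_a D. Substituting D(t) from the Streeter–Phelps equation and solving for t gives
t_c = ln[(k_a/k_d)(1 − D₀(k_a−k_d)/(k_d L₀))] / (k_a−k_d).
Here k_a−k_d = 0.9310 d⁻¹ and 1 − D₀(k_a−k_d)/(k_d L₀) = 1 − 1.87×0.9310/(0.389×49.7) = 0.9099, so
t_c = ln(3.393 × 0.9099) / 0.9310 = 1.127 / 0.9310 = 1.211 d.
D_c = (k_d/k_a) L₀ e^(−k_d t_c) = (0.389/1.32) × 49.7 × e^(−0.389×1.211) = 0.2947 × 49.7 × 0.6243 = 9.144 mg/L.
Minimum DO = C_s − D_c = 9.56 − 9.144 = 0.4158 mg/L.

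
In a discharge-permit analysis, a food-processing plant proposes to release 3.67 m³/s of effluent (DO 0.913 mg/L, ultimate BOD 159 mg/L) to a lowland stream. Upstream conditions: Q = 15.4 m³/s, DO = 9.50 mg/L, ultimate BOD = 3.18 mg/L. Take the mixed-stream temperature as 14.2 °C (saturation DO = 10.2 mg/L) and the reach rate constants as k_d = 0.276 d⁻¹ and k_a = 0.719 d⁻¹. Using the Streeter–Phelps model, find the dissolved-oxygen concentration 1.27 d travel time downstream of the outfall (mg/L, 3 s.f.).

DO ≈ 2.99 mg/L

Mixed DO = (15.4×9.50 + 3.67×0.913)/(15.4+3.67) = 149.7/19.07 = 7.847 mg/L.
Mixed L₀ = (15.4×3.18 + 3.67×159)/(19.07) = 632.5/19.07 = 33.17 mg/L.
Initial deficit D₀ = C_s − DO₀ = 10.2 − 7.847 = 2.353 mg/L.
D(1.27) = [0.276×33.17/(0.719−0.276)](e^(−0.276×1.27) − e^(−0.719×1.27)) + 2.353 e^(−0.719×1.27)
= 20.66 × (0.7043 − 0.4013) + 2.353 × 0.4013 = 7.206 mg/L.
DO = 10.2 − 7.206 = 2.994 mg/L.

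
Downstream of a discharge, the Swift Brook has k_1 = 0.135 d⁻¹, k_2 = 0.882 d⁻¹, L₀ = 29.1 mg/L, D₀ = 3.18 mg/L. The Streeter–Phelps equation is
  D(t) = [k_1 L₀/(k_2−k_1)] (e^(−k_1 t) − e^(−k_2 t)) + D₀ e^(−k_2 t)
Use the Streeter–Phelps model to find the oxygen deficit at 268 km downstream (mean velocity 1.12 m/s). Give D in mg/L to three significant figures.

D ≈ 3.44 mg/L

Travel time t = x/v = 268 km / (1.12 m/s) = 268000 m / 1.12 m/s = 239300 s = 2.770 d.
k_1 L₀/(k_2−k_1) = 0.135×29.1/(0.882−0.135) = 3.929/0.7470 = 5.259 mg/L.
e^(−k_1 t) = e^(−0.135×2.770) = 0.6881; e^(−k_2 t) = e^(−0.882×2.770) = 0.08693.
D = 5.259 × (0.6881 − 0.08693) + 3.18 × 0.08693 = 3.161 + 0.2764 = 3.438 mg/L.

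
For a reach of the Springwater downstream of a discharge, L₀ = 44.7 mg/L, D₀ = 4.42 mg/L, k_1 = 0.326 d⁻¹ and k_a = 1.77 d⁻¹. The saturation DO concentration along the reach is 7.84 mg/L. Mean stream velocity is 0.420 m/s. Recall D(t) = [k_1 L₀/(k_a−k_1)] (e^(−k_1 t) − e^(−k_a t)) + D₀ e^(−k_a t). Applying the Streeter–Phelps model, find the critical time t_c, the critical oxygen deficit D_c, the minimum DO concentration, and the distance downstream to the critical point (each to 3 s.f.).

t_c ≈ 0.773 d; D_c ≈ 6.40 mg/L; min DO ≈ 1.44 mg/L; x_c ≈ 28.0 km

t_c = [1/(k_a−k_1)] ln[(k_a/k_1)(1 − D₀(k_a−k_1)/(k_1 L₀))]
= [1/(1.77−0.326)] ln[(1.77/0.326)(1 − 4.42×1.444/(0.326×44.7))]
= (1/1.444) ln[5.429 × 0.5620] = 0.6925 × ln(3.051) = 0.6925 × 1.116 = 0.7726 d.
D_c = (k_1/k_a) L₀ e^(−k_1 t_c) = (0.326/1.77) × 44.7 × e^(−0.326×0.7726) = 0.1842 × 44.7 × 0.7774 = 6.400 mg/L.
Minimum DO = C_s − D_c = 7.84 − 6.400 = 1.440 mg/L.
x_c = v t_c = 0.420 m/s × 0.7726 d × 86400 s/d = 28040 m ≈ 28.0 km.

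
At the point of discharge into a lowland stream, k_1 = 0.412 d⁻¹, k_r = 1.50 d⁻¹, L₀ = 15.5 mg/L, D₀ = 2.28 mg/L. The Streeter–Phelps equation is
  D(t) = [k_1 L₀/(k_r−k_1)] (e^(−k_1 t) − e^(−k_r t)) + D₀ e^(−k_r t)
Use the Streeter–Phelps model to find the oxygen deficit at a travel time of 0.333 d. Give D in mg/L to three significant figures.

k_1 L₀/(k_r−k_1) = 0.412×15.5/(1.50−0.412) = 6.386/1.088 = 5.869 mg/L.
e^(−k_1 t) = e^(−0.412×0.3330) = 0.8718; e^(−k_r t) = e^(−1.50×0.3330) = 0.6068.
D = 5.869 × (0.8718 − 0.6068) + 2.28 × 0.6068 = 1.555 + 1.384 = 2.939 mg/L.

D ≈ 2.94 mg/L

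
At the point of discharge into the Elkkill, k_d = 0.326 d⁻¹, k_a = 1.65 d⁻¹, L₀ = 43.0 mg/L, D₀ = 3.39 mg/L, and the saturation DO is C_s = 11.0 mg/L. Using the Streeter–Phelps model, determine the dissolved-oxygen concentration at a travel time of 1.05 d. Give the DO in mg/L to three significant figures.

DO ≈ 4.75 mg/L

k_d L₀/(k_a−k_d) = 0.326×43.0/(1.65−0.326) = 14.02/1.324 = 10.59 mg/L.
e^(−k_d t) = e^(−0.326×1.050) = 0.7101; e^(−k_a t) = e^(−1.65×1.050) = 0.1768.
D = 10.59 × (0.7101 − 0.1768) + 3.39 × 0.1768 = 5.646 + 0.5995 = 6.246 mg/L.
DO = C_s − D = 11.0 − 6.246 = 4.754 mg/L.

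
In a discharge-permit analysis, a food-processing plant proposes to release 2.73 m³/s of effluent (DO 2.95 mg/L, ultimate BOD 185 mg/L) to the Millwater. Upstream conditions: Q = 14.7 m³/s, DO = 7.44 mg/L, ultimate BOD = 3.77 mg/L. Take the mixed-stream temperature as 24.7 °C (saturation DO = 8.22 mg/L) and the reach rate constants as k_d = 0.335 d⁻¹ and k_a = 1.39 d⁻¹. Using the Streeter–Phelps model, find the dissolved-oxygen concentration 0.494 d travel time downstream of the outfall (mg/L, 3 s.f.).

DO ≈ 3.96 mg/L

Mixed DO = (14.7×7.44 + 2.73×2.95)/(14.7+2.73) = 117.4/17.43 = 6.737 mg/L.
Mixed L₀ = (14.7×3.77 + 2.73×185)/(17.43) = 560.5/17.43 = 32.16 mg/L.
Initial deficit D₀ = C_s − DO₀ = 8.22 − 6.737 = 1.483 mg/L.
D(0.494) = [0.335×32.16/(1.39−0.335)](e^(−0.335×0.494) − e^(−1.39×0.494)) + 1.483 e^(−1.39×0.494)
= 10.21 × (0.8475 − 0.5033) + 1.483 × 0.5033 = 4.261 mg/L.
DO = 8.22 − 4.261 = 3.959 mg/L.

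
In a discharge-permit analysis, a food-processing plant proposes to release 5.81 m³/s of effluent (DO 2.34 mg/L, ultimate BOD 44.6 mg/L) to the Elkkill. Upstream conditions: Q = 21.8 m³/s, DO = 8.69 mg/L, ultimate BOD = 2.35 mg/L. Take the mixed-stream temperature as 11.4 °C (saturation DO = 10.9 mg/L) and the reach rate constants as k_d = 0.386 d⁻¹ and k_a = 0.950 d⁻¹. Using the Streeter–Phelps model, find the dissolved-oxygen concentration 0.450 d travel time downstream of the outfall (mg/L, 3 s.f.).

Mixed DO = (21.8×8.69 + 5.81×2.34)/(21.8+5.81) = 203.0/27.61 = 7.354 mg/L.
Mixed L₀ = (21.8×2.35 + 5.81×44.6)/(27.61) = 310.4/27.61 = 11.24 mg/L.
Initial deficit D₀ = C_s − DO₀ = 10.9 − 7.354 = 3.546 mg/L.
D(0.450) = [0.386×11.24/(0.950−0.386)](e^(−0.386×0.450) − e^(−0.950×0.450)) + 3.546 e^(−0.950×0.450)
= 7.693 × (0.8405 − 0.6521) + 3.546 × 0.6521 = 3.762 mg/L.
DO = 10.9 − 3.762 = 7.138 mg/L.

DO ≈ 7.14 mg/L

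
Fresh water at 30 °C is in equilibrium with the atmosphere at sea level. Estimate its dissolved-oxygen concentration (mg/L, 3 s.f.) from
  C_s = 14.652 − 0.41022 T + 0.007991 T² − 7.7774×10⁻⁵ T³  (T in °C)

C_s ≈ 7.44 mg/L

C_s = 14.652 − 0.41022×30 + 0.007991×30² − 7.7774×10⁻⁵×30³ = 7.437 mg/L.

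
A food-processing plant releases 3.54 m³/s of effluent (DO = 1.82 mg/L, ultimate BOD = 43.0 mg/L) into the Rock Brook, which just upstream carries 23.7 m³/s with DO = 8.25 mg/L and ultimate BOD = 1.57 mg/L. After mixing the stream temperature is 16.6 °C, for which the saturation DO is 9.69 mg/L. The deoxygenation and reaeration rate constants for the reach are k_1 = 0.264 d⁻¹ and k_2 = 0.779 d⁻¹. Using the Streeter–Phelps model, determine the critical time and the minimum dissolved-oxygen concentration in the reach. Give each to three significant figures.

Mixed DO = (23.7×8.25 + 3.54×1.82)/(23.7+3.54) = 202.0/27.24 = 7.414 mg/L.
Mixed L₀ = (23.7×1.57 + 3.54×43.0)/(27.24) = 189.4/27.24 = 6.954 mg/L.
Initial deficit D₀ = C_s − DO₀ = 9.69 − 7.414 = 2.276 mg/L.
t_c = (1/0.5150) ln[(0.779/0.264)(1 − 2.276×0.5150/(0.264×6.954))] = 1.942 × ln(1.067) = 0.1261 d.
D_c = (0.264/0.779) × 6.954 × e^(−0.264×0.1261) = 0.3389 × 6.954 × 0.9672 = 2.280 mg/L.
Minimum DO = 9.69 − 2.280 = 7.410 mg/L.

t_c ≈ 0.126 d; minimum DO ≈ 7.41 mg/L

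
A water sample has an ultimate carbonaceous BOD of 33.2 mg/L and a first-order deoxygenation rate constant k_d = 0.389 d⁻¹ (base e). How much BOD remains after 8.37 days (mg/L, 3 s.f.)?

L_t = L₀ e^(−k_d t) = 33.2 × e^(−0.389×8.37) = 33.2 × 0.03854 = 1.280 mg/L.

L ≈ 1.28 mg/L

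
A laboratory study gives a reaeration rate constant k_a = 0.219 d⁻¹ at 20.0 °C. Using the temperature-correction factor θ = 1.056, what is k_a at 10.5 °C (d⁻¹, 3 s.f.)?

k_a ≈ 0.131 d⁻¹

k_a(T₂) = k_a(T₁) · θ^(T₂−T₁) = 0.219 × 1.056^(10.5−20.0)
= 0.219 × 1.056^-9.50 = 0.219 × 0.5959 = 0.1305 d⁻¹.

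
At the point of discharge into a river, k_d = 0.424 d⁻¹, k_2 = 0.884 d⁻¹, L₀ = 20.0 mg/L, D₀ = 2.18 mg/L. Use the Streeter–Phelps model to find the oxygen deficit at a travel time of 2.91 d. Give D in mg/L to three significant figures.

k_d L₀/(k_2−k_d) = 0.424×20.0/(0.884−0.424) = 8.480/0.4600 = 18.43 mg/L.
e^(−k_d t) = e^(−0.424×2.910) = 0.2912; e^(−k_2 t) = e^(−0.884×2.910) = 0.07635.
D = 18.43 × (0.2912 − 0.07635) + 2.18 × 0.07635 = 3.960 + 0.1664 = 4.127 mg/L.

D ≈ 4.13 mg/L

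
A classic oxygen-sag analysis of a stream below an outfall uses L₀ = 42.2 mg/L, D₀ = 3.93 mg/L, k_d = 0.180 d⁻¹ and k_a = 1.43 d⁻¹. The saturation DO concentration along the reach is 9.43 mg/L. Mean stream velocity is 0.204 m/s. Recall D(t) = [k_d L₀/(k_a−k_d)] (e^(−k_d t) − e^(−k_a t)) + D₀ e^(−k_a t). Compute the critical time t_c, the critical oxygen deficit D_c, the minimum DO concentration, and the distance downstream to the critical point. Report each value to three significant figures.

At the critical point dD/dt = 0, so k_d L₀ e^(−k_d t) = k_a D. Substituting D(t) from the Streeter–Phelps equation and solving for t gives
t_c = ln[(k_a/k_d)(1 − D₀(k_a−k_d)/(k_d L₀))] / (k_a−k_d).
Here k_a−k_d = 1.250 d⁻¹ and 1 − D₀(k_a−k_d)/(k_d L₀) = 1 − 3.93×1.250/(0.180×42.2) = 0.3533, so
t_c = ln(7.944 × 0.3533) / 1.250 = 1.032 / 1.250 = 0.8256 d.
L(t_c) = L₀ e^(−k_d t_c) = 42.2 × 0.8619 = 36.37 mg/L, and at the critical point k_a D_c = k_d L, so D_c = (0.180/1.43) × 36.37 = 4.578 mg/L.
Minimum DO = C_s − D_c = 9.43 − 4.578 = 4.852 mg/L.
x_c = v t_c = 0.204 m/s × 0.8256 d × 86400 s/d = 14550 m ≈ 14.6 km.

t_c ≈ 0.826 d; D_c ≈ 4.58 mg/L; min DO ≈ 4.85 mg/L; x_c ≈ 14.6 km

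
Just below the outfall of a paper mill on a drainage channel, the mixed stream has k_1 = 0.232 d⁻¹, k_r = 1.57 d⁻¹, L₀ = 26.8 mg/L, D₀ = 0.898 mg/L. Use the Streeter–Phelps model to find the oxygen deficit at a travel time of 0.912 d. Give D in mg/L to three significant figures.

k_1 L₀/(k_r−k_1) = 0.232×26.8/(1.57−0.232) = 6.218/1.338 = 4.647 mg/L.
e^(−k_1 t) = e^(−0.232×0.9120) = 0.8093; e^(−k_r t) = e^(−1.57×0.9120) = 0.2389.
D = 4.647 × (0.8093 − 0.2389) + 0.898 × 0.2389 = 2.651 + 0.2145 = 2.865 mg/L.

D ≈ 2.87 mg/L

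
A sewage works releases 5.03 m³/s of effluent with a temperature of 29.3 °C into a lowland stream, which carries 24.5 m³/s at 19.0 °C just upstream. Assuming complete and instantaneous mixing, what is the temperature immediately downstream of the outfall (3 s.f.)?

20.8 °C

Flow-weighted mixing: C = (Q_r C_r + Q_w C_w)/(Q_r + Q_w)
= (24.5×19.0 + 5.03×29.3)/(24.5 + 5.03) = 612.9/29.53 = 20.75 °C.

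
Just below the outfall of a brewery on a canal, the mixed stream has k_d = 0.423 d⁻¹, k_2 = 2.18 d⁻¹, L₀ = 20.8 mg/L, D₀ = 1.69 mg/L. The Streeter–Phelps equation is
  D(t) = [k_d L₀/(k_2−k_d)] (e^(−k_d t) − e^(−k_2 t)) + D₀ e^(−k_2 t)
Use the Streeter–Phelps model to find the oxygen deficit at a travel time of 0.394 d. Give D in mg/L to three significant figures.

k_d L₀/(k_2−k_d) = 0.423×20.8/(2.18−0.423) = 8.798/1.757 = 5.008 mg/L.
e^(−k_d t) = e^(−0.423×0.3940) = 0.8465; e^(−k_2 t) = e^(−2.18×0.3940) = 0.4236.
D = 5.008 × (0.8465 − 0.4236) + 1.69 × 0.4236 = 2.118 + 0.7159 = 2.833 mg/L.

D ≈ 2.83 mg/L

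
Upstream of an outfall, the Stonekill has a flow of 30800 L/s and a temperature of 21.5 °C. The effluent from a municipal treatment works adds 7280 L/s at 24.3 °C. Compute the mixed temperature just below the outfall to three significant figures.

22.0 °C

Flow-weighted mixing: C = (Q_r C_r + Q_w C_w)/(Q_r + Q_w)
= (30800×21.5 + 7280×24.3)/(30800 + 7280) = 839100/38080 = 22.04 °C.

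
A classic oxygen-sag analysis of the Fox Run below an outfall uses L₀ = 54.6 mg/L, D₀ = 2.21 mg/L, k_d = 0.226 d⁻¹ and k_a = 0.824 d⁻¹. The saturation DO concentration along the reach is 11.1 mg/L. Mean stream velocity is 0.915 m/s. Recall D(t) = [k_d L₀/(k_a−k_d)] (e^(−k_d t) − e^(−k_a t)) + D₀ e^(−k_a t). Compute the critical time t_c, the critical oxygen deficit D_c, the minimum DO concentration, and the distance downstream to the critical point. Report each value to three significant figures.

t_c = [1/(k_a−k_d)] ln[(k_a/k_d)(1 − D₀(k_a−k_d)/(k_d L₀))]
= [1/(0.824−0.226)] ln[(0.824/0.226)(1 − 2.21×0.5980/(0.226×54.6))]
= (1/0.5980) ln[3.646 × 0.8929] = 1.672 × ln(3.256) = 1.672 × 1.180 = 1.974 d.
L(t_c) = L₀ e^(−k_d t_c) = 54.6 × 0.6401 = 34.95 mg/L, and at the critical point k_a D_c = k_d L, so D_c = (0.226/0.824) × 34.95 = 9.586 mg/L.
Minimum DO = C_s − D_c = 11.1 − 9.586 = 1.514 mg/L.
x_c = v t_c = 0.915 m/s × 1.974 d × 86400 s/d = 156000 m ≈ 156 km.

t_c ≈ 1.97 d; D_c ≈ 9.59 mg/L; min DO ≈ 1.51 mg/L; x_c ≈ 156 km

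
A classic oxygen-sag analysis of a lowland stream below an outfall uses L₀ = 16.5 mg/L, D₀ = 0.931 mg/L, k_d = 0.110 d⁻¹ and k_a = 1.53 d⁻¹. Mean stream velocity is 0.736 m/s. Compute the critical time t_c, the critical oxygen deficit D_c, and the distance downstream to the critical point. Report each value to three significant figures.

t_c ≈ 0.936 d; D_c ≈ 1.07 mg/L; x_c ≈ 59.5 km

t_c = [1/(k_a−k_d)] ln[(k_a/k_d)(1 − D₀(k_a−k_d)/(k_d L₀))]
= [1/(1.53−0.110)] ln[(1.53/0.110)(1 − 0.931×1.420/(0.110×16.5))]
= (1/1.420) ln[13.91 × 0.2716] = 0.7042 × ln(3.778) = 0.7042 × 1.329 = 0.9360 d.
L(t_c) = L₀ e^(−k_d t_c) = 16.5 × 0.9022 = 14.89 mg/L, and at the critical point k_a D_c = k_d L, so D_c = (0.110/1.53) × 14.89 = 1.070 mg/L.
x_c = v t_c = 0.736 m/s × 0.9360 d × 86400 s/d = 59520 m ≈ 59.5 km.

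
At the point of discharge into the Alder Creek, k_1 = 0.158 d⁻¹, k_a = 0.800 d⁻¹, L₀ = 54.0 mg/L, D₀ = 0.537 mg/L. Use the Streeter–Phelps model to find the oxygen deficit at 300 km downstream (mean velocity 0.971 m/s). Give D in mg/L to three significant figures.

Travel time t = x/v = 300 km / (0.971 m/s) = 300000 m / 0.971 m/s = 309000 s = 3.576 d.
k_1 L₀/(k_a−k_1) = 0.158×54.0/(0.800−0.158) = 8.532/0.6420 = 13.29 mg/L.
e^(−k_1 t) = e^(−0.158×3.576) = 0.5684; e^(−k_a t) = e^(−0.800×3.576) = 0.05723.
D = 13.29 × (0.5684 − 0.05723) + 0.537 × 0.05723 = 6.793 + 0.03073 = 6.824 mg/L.

D ≈ 6.82 mg/L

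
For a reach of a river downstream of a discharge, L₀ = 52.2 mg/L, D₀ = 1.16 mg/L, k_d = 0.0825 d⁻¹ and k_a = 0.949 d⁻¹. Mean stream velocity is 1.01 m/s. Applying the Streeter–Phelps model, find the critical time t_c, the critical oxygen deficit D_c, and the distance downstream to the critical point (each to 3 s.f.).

t_c ≈ 2.51 d; D_c ≈ 3.69 mg/L; x_c ≈ 219 km

t_c = [1/(k_a−k_d)] ln[(k_a/k_d)(1 − D₀(k_a−k_d)/(k_d L₀))]
= [1/(0.949−0.0825)] ln[(0.949/0.0825)(1 − 1.16×0.8665/(0.0825×52.2))]
= (1/0.8665) ln[11.50 × 0.7666] = 1.154 × ln(8.818) = 1.154 × 2.177 = 2.512 d.
L(t_c) = L₀ e^(−k_d t_c) = 52.2 × 0.8128 = 42.43 mg/L, and at the critical point k_a D_c = k_d L, so D_c = (0.0825/0.949) × 42.43 = 3.688 mg/L.
x_c = v t_c = 1.01 m/s × 2.512 d × 86400 s/d = 219200 m ≈ 219 km.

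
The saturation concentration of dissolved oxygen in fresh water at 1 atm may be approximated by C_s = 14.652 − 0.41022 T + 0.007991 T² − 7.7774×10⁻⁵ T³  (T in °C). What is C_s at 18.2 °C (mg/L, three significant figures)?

C_s ≈ 9.36 mg/L

C_s = 14.652 − 0.41022×18.2 + 0.007991×18.2² − 7.7774×10⁻⁵×18.2³ = 9.364 mg/L.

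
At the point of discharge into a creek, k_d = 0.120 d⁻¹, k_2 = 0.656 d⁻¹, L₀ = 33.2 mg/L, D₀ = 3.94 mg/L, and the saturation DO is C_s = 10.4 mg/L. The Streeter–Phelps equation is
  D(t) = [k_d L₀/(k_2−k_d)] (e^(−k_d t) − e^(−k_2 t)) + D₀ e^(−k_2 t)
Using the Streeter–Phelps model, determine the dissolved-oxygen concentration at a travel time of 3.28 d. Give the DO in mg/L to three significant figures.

DO ≈ 5.79 mg/L

k_d L₀/(k_2−k_d) = 0.120×33.2/(0.656−0.120) = 3.984/0.5360 = 7.433 mg/L.
e^(−k_d t) = e^(−0.120×3.280) = 0.6746; e^(−k_2 t) = e^(−0.656×3.280) = 0.1163.
D = 7.433 × (0.6746 − 0.1163) + 3.94 × 0.1163 = 4.150 + 0.4582 = 4.608 mg/L.
DO = C_s − D = 10.4 − 4.608 = 5.792 mg/L.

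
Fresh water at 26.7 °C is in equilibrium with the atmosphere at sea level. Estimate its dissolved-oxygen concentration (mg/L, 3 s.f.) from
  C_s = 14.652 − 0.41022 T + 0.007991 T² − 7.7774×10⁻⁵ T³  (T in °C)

C_s = 14.652 − 0.41022×26.7 + 0.007991×26.7² − 7.7774×10⁻⁵×26.7³ = 7.915 mg/L.

C_s ≈ 7.92 mg/L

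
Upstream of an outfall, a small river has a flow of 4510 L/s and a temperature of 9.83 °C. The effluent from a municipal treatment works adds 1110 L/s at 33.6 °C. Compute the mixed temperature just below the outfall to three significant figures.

Flow-weighted mixing: C = (Q_r C_r + Q_w C_w)/(Q_r + Q_w)
= (4510×9.83 + 1110×33.6)/(4510 + 1110) = 81630/5620 = 14.52 °C.

14.5 °C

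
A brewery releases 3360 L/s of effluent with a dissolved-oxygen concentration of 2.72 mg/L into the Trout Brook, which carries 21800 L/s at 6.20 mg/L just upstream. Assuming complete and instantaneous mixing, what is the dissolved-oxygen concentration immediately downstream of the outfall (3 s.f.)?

Flow-weighted mixing: C = (Q_r C_r + Q_w C_w)/(Q_r + Q_w)
= (21800×6.20 + 3360×2.72)/(21800 + 3360) = 144300/25160 = 5.735 mg/L.

5.74 mg/L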